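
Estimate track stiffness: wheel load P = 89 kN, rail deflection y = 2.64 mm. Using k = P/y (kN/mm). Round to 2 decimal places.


Track stiffness k = P / y
k = 89 / 2.64
k = 33.71 kN/mm

33.71


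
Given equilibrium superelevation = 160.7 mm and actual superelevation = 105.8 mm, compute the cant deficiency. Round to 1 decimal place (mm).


Cant deficiency = equilibrium cant - actual cant
CD = 160.7 - 105.8
CD = 54.9 mm

54.9


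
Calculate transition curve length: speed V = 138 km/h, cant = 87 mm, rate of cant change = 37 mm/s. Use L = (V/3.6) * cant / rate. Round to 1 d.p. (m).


Convert speed: V = 138 / 3.6 = 38.3333 m/s
L = 38.3333 * 87 / 37
L = 3335.0 / 37
L = 90.1 m

90.1


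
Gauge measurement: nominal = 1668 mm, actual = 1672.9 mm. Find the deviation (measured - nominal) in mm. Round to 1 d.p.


Deviation = measured - nominal
Deviation = 1672.9 - 1668
Deviation = 4.9 mm

4.9


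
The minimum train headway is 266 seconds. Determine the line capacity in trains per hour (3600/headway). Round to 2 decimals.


Capacity = 3600 / headway
Capacity = 3600 / 266
Capacity = 13.53 trains/hour

13.53


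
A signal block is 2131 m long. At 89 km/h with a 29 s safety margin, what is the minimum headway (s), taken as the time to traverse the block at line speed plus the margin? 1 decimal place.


V = 89 / 3.6 = 24.7222 m/s
Block traversal time = 2131 / 24.7222 = 86.1978 s
Headway = 86.1978 + 29
Headway = 115.2 s

115.2


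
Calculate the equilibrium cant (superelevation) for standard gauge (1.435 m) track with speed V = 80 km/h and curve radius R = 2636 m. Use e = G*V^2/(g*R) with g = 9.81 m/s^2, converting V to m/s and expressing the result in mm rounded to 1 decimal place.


Convert speed: V = 80 / 3.6 = 22.2222 m/s
Apply formula: e = 1.435 * 22.2222^2 / (9.81 * 2636)
e = 1.435 * 493.8272 / 25859.16
e = 0.027404 m = 27.4 mm

27.4


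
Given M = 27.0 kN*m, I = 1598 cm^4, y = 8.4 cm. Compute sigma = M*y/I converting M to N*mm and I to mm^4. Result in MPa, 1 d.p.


Convert units:
M = 27.0 kN*m = 27000000 N*mm
y = 8.4 cm = 84 mm
I = 1598 cm^4 = 15980000 mm^4
sigma = 27000000 * 84 / 15980000
sigma = 141.9 MPa

141.9


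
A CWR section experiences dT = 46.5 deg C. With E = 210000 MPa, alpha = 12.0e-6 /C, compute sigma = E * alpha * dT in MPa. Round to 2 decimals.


sigma = E * alpha * dT
sigma = 210000 * 12.0e-6 * 46.5
sigma = 2.52 * 46.5
sigma = 117.18 MPa

117.18


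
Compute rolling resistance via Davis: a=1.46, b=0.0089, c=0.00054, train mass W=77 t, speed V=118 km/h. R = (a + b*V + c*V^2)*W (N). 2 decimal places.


b*V = 0.0089 * 118 = 1.0502
c*V^2 = 0.00054 * 13924 = 7.51896
R_per_t = 1.46 + 1.0502 + 7.51896 = 10.02916 N/t
R_total = 10.02916 * 77 = 772.25 N

772.25


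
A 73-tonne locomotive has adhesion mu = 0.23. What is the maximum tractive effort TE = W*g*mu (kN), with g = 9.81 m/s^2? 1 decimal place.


TE_max = W * g * mu
TE_max = 73 * 9.81 * 0.23
TE_max = 716.13 * 0.23
TE_max = 164.7 kN

164.7


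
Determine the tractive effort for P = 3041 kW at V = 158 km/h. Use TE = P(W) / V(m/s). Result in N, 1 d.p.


Convert: P = 3041 kW = 3041000 W
V = 158 / 3.6 = 43.8889 m/s
TE = 3041000 / 43.8889
TE = 69288.6 N

69288.6


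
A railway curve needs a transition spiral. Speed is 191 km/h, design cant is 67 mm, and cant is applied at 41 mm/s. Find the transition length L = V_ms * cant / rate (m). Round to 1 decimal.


Convert speed: V = 191 / 3.6 = 53.0556 m/s
L = 53.0556 * 67 / 41
L = 3554.7222 / 41
L = 86.7 m

86.7


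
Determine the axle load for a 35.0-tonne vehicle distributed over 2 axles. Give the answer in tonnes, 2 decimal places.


Load per axle = total weight / number of axles
Load = 35.0 / 2
Load = 17.50 tonnes

17.50


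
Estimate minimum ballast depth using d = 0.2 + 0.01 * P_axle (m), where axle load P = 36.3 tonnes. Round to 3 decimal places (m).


d = 0.2 + 0.01 * 36.3
d = 0.2 + 0.363
d = 0.563 m

0.563


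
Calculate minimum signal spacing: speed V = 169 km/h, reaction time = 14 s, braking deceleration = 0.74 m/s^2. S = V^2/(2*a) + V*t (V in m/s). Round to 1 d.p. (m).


V = 169 / 3.6 = 46.9444 m/s
Braking distance = 46.9444^2 / (2*0.74) = 1489.0411 m
Sighting distance = 46.9444 * 14 = 657.2222 m
S = 1489.0411 + 657.2222 = 2146.3 m

2146.3


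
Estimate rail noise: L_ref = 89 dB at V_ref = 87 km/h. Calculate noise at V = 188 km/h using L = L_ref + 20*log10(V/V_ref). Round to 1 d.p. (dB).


V/V_ref = 188 / 87 = 2.16092
log10(2.16092) = 0.334639
20 * 0.334639 = 6.6928
L = 89 + 6.6928 = 95.7 dB

95.7


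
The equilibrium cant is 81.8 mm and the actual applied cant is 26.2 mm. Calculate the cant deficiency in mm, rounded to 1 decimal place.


Cant deficiency = equilibrium cant - actual cant
CD = 81.8 - 26.2
CD = 55.6 mm

55.6


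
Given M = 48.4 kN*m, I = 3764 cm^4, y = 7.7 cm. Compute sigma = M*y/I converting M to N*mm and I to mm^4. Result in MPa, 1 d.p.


Convert units:
M = 48.4 kN*m = 48400000 N*mm
y = 7.7 cm = 77 mm
I = 3764 cm^4 = 37640000 mm^4
sigma = 48400000 * 77 / 37640000
sigma = 99.0 MPa

99.0


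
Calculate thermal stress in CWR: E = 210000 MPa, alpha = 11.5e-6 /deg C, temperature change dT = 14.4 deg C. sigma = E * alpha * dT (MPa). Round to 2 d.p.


sigma = E * alpha * dT
sigma = 210000 * 11.5e-6 * 14.4
sigma = 2.415 * 14.4
sigma = 34.78 MPa

34.78


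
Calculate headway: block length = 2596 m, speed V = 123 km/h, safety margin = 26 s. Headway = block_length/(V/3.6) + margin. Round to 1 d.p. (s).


V = 123 / 3.6 = 34.1667 m/s
Block traversal time = 2596 / 34.1667 = 75.9805 s
Headway = 75.9805 + 26
Headway = 102.0 s

102.0


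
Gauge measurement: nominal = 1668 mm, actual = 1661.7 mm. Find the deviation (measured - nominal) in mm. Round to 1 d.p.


Deviation = measured - nominal
Deviation = 1661.7 - 1668
Deviation = -6.3 mm

-6.3


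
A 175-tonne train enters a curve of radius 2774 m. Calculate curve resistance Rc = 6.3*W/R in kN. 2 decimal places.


Rc = 6.3 * W / R
Rc = 6.3 * 175 / 2774
Rc = 1102.5 / 2774
Rc = 0.40 kN

0.40


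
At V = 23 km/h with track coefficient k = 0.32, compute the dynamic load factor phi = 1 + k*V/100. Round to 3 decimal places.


phi = 1 + k * V / 100
phi = 1 + 0.32 * 23 / 100
phi = 1 + 0.0736
phi = 1.074

1.074


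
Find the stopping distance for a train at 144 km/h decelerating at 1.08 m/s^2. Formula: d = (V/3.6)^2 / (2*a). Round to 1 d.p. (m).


Convert speed: V = 144 / 3.6 = 40.0 m/s
V^2 = 1600.0
d = 1600.0 / (2 * 1.08)
d = 1600.0 / 2.16
d = 740.7 m

740.7


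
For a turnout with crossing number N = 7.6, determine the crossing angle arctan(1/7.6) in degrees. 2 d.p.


1/N = 1/7.6 = 0.131579
angle = arctan(0.131579) = 0.130827 rad
angle = 0.130827 * 180/pi = 7.50 degrees

7.50


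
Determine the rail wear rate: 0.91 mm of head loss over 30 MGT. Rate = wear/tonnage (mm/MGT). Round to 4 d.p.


Wear rate = total wear / cumulative tonnage
Rate = 0.91 / 30
Rate = 0.0303 mm/MGT

0.0303


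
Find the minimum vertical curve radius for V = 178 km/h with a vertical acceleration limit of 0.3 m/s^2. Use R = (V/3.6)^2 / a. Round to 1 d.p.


Convert speed: V = 178 / 3.6 = 49.4444 m/s
V^2 = 2444.7531 m^2/s^2
R_v = 2444.7531 / 0.3
R_v = 8149.2 m

8149.2


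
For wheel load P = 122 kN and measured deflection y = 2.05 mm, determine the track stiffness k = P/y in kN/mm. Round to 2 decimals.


Track stiffness k = P / y
k = 122 / 2.05
k = 59.51 kN/mm

59.51


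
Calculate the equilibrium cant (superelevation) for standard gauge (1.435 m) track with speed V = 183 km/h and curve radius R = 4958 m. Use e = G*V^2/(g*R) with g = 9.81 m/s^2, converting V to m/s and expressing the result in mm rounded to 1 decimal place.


Convert speed: V = 183 / 3.6 = 50.8333 m/s
Apply formula: e = 1.435 * 50.8333^2 / (9.81 * 4958)
e = 1.435 * 2584.0278 / 48637.98
e = 0.076238 m = 76.2 mm

76.2


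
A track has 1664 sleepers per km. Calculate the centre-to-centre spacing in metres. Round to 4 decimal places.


Spacing = 1000 m / number of sleepers
Spacing = 1000 / 1664
Spacing = 0.6010 m

0.6010


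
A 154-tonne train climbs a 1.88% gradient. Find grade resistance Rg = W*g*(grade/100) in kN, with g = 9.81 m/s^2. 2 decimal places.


Rg = W * 9.81 * grade / 100
Rg = 154 * 9.81 * 1.88 / 100
Rg = 1510.74 * 0.0188
Rg = 28.40 kN

28.40


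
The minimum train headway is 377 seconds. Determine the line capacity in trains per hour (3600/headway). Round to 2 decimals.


Capacity = 3600 / headway
Capacity = 3600 / 377
Capacity = 9.55 trains/hour

9.55


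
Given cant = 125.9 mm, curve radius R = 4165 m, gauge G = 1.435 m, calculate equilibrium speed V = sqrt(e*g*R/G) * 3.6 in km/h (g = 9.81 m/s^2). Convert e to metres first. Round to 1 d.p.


Convert cant: e = 125.9 mm = 0.1259 m
V_ms = sqrt(0.1259 * 9.81 * 4165 / 1.435)
V_ms = sqrt(3584.741488) = 59.8727 m/s
V = 59.8727 * 3.6 = 215.5 km/h

215.5


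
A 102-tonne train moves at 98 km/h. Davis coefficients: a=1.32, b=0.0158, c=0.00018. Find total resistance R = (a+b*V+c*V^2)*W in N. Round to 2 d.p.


b*V = 0.0158 * 98 = 1.5484
c*V^2 = 0.00018 * 9604 = 1.72872
R_per_t = 1.32 + 1.5484 + 1.72872 = 4.59712 N/t
R_total = 4.59712 * 102 = 468.91 N

468.91


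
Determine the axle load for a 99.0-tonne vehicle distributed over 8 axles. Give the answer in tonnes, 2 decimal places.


Load per axle = total weight / number of axles
Load = 99.0 / 8
Load = 12.38 tonnes

12.38


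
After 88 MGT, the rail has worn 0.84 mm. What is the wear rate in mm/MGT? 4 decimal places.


Wear rate = total wear / cumulative tonnage
Rate = 0.84 / 88
Rate = 0.0095 mm/MGT

0.0095


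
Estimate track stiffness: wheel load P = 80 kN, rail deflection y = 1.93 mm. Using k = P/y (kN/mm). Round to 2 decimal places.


Track stiffness k = P / y
k = 80 / 1.93
k = 41.45 kN/mm

41.45


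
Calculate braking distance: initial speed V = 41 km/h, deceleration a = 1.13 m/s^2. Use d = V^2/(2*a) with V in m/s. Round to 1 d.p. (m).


Convert speed: V = 41 / 3.6 = 11.3889 m/s
V^2 = 129.7068
d = 129.7068 / (2 * 1.13)
d = 129.7068 / 2.26
d = 57.4 m

57.4


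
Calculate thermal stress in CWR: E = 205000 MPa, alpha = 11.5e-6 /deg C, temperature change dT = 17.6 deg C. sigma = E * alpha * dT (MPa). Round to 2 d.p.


sigma = E * alpha * dT
sigma = 205000 * 11.5e-6 * 17.6
sigma = 2.3575 * 17.6
sigma = 41.49 MPa

41.49


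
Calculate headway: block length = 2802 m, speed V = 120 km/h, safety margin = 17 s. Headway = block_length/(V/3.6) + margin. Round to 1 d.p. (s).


V = 120 / 3.6 = 33.3333 m/s
Block traversal time = 2802 / 33.3333 = 84.06 s
Headway = 84.06 + 17
Headway = 101.1 s

101.1


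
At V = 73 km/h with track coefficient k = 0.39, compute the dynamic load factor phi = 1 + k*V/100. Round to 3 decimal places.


phi = 1 + k * V / 100
phi = 1 + 0.39 * 73 / 100
phi = 1 + 0.2847
phi = 1.285

1.285


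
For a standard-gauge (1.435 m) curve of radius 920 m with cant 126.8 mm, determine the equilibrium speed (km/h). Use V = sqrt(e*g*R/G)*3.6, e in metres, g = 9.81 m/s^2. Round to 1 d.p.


Convert cant: e = 126.8 mm = 0.1268 m
V_ms = sqrt(0.1268 * 9.81 * 920 / 1.435)
V_ms = sqrt(797.488056) = 28.2398 m/s
V = 28.2398 * 3.6 = 101.7 km/h

101.7


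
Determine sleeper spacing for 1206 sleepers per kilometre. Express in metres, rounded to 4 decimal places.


Spacing = 1000 m / number of sleepers
Spacing = 1000 / 1206
Spacing = 0.8292 m

0.8292


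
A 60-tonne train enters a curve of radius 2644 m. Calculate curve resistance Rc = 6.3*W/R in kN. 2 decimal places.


Rc = 6.3 * W / R
Rc = 6.3 * 60 / 2644
Rc = 378.0 / 2644
Rc = 0.14 kN

0.14


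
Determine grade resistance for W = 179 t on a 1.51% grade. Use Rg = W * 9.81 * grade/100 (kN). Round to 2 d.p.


Rg = W * 9.81 * grade / 100
Rg = 179 * 9.81 * 1.51 / 100
Rg = 1755.99 * 0.0151
Rg = 26.52 kN

26.52


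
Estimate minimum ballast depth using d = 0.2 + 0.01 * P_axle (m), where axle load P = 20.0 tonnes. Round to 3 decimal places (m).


d = 0.2 + 0.01 * 20.0
d = 0.2 + 0.2
d = 0.400 m

0.400


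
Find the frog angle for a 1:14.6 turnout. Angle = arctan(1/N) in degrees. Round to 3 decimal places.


1/N = 1/14.6 = 0.068493
angle = arctan(0.068493) = 0.068386 rad
angle = 0.068386 * 180/pi = 3.918 degrees

3.918


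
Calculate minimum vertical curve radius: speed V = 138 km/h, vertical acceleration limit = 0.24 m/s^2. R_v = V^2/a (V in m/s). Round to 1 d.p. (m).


Convert speed: V = 138 / 3.6 = 38.3333 m/s
V^2 = 1469.4444 m^2/s^2
R_v = 1469.4444 / 0.24
R_v = 6122.7 m

6122.7


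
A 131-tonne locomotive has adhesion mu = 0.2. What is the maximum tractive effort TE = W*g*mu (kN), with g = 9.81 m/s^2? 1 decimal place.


TE_max = W * g * mu
TE_max = 131 * 9.81 * 0.2
TE_max = 1285.11 * 0.2
TE_max = 257.0 kN

257.0


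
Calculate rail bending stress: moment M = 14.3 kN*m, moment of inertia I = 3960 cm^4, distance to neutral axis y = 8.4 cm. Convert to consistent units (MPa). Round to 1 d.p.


Convert units:
M = 14.3 kN*m = 14300000 N*mm
y = 8.4 cm = 84 mm
I = 3960 cm^4 = 39600000 mm^4
sigma = 14300000 * 84 / 39600000
sigma = 30.3 MPa

30.3


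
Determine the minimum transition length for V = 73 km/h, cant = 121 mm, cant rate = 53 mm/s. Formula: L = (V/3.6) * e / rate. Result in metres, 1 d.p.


Convert speed: V = 73 / 3.6 = 20.2778 m/s
L = 20.2778 * 121 / 53
L = 2453.6111 / 53
L = 46.3 m

46.3


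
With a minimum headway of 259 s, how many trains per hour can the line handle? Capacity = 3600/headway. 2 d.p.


Capacity = 3600 / headway
Capacity = 3600 / 259
Capacity = 13.90 trains/hour

13.90


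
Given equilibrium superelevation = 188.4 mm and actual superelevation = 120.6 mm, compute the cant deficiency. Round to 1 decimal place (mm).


Cant deficiency = equilibrium cant - actual cant
CD = 188.4 - 120.6
CD = 67.8 mm

67.8


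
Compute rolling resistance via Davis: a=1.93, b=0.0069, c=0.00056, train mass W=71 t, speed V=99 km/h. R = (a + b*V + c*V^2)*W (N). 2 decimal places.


b*V = 0.0069 * 99 = 0.6831
c*V^2 = 0.00056 * 9801 = 5.48856
R_per_t = 1.93 + 0.6831 + 5.48856 = 8.10166 N/t
R_total = 8.10166 * 71 = 575.22 N

575.22


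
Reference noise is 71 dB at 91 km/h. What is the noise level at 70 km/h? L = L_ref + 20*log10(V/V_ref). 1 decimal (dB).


V/V_ref = 70 / 91 = 0.769231
log10(0.769231) = -0.113943
20 * -0.113943 = -2.2789
L = 71 + -2.2789 = 68.7 dB

68.7


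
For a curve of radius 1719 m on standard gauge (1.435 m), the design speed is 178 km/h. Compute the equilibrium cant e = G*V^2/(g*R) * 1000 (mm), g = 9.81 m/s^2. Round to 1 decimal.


Convert speed: V = 178 / 3.6 = 49.4444 m/s
Apply formula: e = 1.435 * 49.4444^2 / (9.81 * 1719)
e = 1.435 * 2444.7531 / 16863.39
e = 0.208038 m = 208.0 mm

208.0


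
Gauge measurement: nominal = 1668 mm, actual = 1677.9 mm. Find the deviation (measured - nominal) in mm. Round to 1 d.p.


Deviation = measured - nominal
Deviation = 1677.9 - 1668
Deviation = 9.9 mm

9.9


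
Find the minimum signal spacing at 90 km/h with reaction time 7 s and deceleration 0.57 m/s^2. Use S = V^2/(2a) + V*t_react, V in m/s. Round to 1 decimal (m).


V = 90 / 3.6 = 25.0 m/s
Braking distance = 25.0^2 / (2*0.57) = 548.2456 m
Sighting distance = 25.0 * 7 = 175.0 m
S = 548.2456 + 175.0 = 723.2 m

723.2


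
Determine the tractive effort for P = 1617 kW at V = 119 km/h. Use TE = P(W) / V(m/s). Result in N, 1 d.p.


Convert: P = 1617 kW = 1617000 W
V = 119 / 3.6 = 33.0556 m/s
TE = 1617000 / 33.0556
TE = 48917.6 N

48917.6


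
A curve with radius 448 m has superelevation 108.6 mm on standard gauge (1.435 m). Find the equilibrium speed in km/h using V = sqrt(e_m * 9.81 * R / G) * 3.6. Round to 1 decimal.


Convert cant: e = 108.6 mm = 0.1086 m
V_ms = sqrt(0.1086 * 9.81 * 448 / 1.435)
V_ms = sqrt(332.602068) = 18.2374 m/s
V = 18.2374 * 3.6 = 65.7 km/h

65.7


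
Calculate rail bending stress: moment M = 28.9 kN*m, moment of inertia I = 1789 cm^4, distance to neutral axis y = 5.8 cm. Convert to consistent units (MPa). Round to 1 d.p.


Convert units:
M = 28.9 kN*m = 28900000 N*mm
y = 5.8 cm = 58 mm
I = 1789 cm^4 = 17890000 mm^4
sigma = 28900000 * 58 / 17890000
sigma = 93.7 MPa

93.7


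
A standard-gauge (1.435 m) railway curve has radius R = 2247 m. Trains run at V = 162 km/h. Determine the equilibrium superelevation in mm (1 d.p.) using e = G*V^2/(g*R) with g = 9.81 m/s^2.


Convert speed: V = 162 / 3.6 = 45.0 m/s
Apply formula: e = 1.435 * 45.0^2 / (9.81 * 2247)
e = 1.435 * 2025.0 / 22043.07
e = 0.131827 m = 131.8 mm

131.8


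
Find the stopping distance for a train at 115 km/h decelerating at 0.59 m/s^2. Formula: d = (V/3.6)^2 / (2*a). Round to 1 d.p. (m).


Convert speed: V = 115 / 3.6 = 31.9444 m/s
V^2 = 1020.4475
d = 1020.4475 / (2 * 0.59)
d = 1020.4475 / 1.18
d = 864.8 m

864.8


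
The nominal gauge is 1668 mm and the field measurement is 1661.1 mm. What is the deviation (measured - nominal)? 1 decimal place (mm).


Deviation = measured - nominal
Deviation = 1661.1 - 1668
Deviation = -6.9 mm

-6.9


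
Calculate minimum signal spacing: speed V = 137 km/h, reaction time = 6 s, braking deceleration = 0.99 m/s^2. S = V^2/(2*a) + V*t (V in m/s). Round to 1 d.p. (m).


V = 137 / 3.6 = 38.0556 m/s
Braking distance = 38.0556^2 / (2*0.99) = 731.4269 m
Sighting distance = 38.0556 * 6 = 228.3333 m
S = 731.4269 + 228.3333 = 959.8 m

959.8


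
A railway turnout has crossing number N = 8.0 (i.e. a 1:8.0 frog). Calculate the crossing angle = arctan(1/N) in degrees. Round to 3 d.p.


1/N = 1/8.0 = 0.125
angle = arctan(0.125) = 0.124355 rad
angle = 0.124355 * 180/pi = 7.125 degrees

7.125


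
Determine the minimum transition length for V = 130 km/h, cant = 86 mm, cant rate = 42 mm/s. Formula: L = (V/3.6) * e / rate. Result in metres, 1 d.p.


Convert speed: V = 130 / 3.6 = 36.1111 m/s
L = 36.1111 * 86 / 42
L = 3105.5556 / 42
L = 73.9 m

73.9


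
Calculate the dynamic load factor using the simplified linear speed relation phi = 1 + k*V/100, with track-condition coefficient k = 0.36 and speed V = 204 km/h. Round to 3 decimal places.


phi = 1 + k * V / 100
phi = 1 + 0.36 * 204 / 100
phi = 1 + 0.7344
phi = 1.734

1.734


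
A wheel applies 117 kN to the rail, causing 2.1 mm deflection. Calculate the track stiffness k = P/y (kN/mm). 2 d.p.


Track stiffness k = P / y
k = 117 / 2.1
k = 55.71 kN/mm

55.71


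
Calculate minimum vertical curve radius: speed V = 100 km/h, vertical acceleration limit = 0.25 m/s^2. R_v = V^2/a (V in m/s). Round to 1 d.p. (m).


Convert speed: V = 100 / 3.6 = 27.7778 m/s
V^2 = 771.6049 m^2/s^2
R_v = 771.6049 / 0.25
R_v = 3086.4 m

3086.4


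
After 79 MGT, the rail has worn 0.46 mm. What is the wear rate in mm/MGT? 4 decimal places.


Wear rate = total wear / cumulative tonnage
Rate = 0.46 / 79
Rate = 0.0058 mm/MGT

0.0058


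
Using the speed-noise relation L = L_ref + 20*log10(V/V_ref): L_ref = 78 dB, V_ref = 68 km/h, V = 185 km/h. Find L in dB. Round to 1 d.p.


V/V_ref = 185 / 68 = 2.720588
log10(2.720588) = 0.434663
20 * 0.434663 = 8.6933
L = 78 + 8.6933 = 86.7 dB

86.7


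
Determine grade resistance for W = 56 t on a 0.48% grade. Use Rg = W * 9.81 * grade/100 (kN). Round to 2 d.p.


Rg = W * 9.81 * grade / 100
Rg = 56 * 9.81 * 0.48 / 100
Rg = 549.36 * 0.0048
Rg = 2.64 kN

2.64


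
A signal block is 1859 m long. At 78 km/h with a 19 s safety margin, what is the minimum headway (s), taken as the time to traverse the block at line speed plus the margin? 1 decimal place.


V = 78 / 3.6 = 21.6667 m/s
Block traversal time = 1859 / 21.6667 = 85.8 s
Headway = 85.8 + 19
Headway = 104.8 s

104.8


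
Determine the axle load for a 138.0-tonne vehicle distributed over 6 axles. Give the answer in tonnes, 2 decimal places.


Load per axle = total weight / number of axles
Load = 138.0 / 6
Load = 23.00 tonnes

23.00


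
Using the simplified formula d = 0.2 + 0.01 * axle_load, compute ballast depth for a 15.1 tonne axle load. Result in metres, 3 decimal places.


d = 0.2 + 0.01 * 15.1
d = 0.2 + 0.151
d = 0.351 m

0.351


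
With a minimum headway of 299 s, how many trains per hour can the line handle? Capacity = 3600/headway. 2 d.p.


Capacity = 3600 / headway
Capacity = 3600 / 299
Capacity = 12.04 trains/hour

12.04


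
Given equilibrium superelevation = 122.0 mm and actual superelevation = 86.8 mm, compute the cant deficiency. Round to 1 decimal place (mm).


Cant deficiency = equilibrium cant - actual cant
CD = 122.0 - 86.8
CD = 35.2 mm

35.2


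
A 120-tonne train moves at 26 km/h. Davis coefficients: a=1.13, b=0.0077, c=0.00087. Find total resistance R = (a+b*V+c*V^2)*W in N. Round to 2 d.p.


b*V = 0.0077 * 26 = 0.2002
c*V^2 = 0.00087 * 676 = 0.58812
R_per_t = 1.13 + 0.2002 + 0.58812 = 1.91832 N/t
R_total = 1.91832 * 120 = 230.20 N

230.20


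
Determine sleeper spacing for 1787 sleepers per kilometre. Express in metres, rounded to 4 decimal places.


Spacing = 1000 m / number of sleepers
Spacing = 1000 / 1787
Spacing = 0.5596 m

0.5596


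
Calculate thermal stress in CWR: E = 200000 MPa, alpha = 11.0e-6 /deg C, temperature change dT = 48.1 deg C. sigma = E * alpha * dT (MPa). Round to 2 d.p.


sigma = E * alpha * dT
sigma = 200000 * 11.0e-6 * 48.1
sigma = 2.2 * 48.1
sigma = 105.82 MPa

105.82


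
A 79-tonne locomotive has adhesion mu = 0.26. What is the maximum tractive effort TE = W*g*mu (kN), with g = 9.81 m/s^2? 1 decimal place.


TE_max = W * g * mu
TE_max = 79 * 9.81 * 0.26
TE_max = 774.99 * 0.26
TE_max = 201.5 kN

201.5


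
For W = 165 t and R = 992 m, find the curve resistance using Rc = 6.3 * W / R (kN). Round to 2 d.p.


Rc = 6.3 * W / R
Rc = 6.3 * 165 / 992
Rc = 1039.5 / 992
Rc = 1.05 kN

1.05


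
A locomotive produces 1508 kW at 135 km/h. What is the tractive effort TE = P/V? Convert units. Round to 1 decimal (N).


Convert: P = 1508 kW = 1508000 W
V = 135 / 3.6 = 37.5 m/s
TE = 1508000 / 37.5
TE = 40213.3 N

40213.3


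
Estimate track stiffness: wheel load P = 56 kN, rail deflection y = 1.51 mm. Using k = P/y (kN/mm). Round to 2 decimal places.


Track stiffness k = P / y
k = 56 / 1.51
k = 37.09 kN/mm

37.09


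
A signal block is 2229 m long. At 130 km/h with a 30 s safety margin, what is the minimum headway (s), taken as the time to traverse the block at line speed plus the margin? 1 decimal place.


V = 130 / 3.6 = 36.1111 m/s
Block traversal time = 2229 / 36.1111 = 61.7262 s
Headway = 61.7262 + 30
Headway = 91.7 s

91.7


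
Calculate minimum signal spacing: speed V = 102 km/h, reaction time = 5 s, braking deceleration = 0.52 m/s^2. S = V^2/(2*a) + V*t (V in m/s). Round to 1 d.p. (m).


V = 102 / 3.6 = 28.3333 m/s
Braking distance = 28.3333^2 / (2*0.52) = 771.9017 m
Sighting distance = 28.3333 * 5 = 141.6667 m
S = 771.9017 + 141.6667 = 913.6 m

913.6


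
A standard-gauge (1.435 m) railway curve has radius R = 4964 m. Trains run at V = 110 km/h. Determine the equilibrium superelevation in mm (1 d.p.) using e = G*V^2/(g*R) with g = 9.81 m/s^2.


Convert speed: V = 110 / 3.6 = 30.5556 m/s
Apply formula: e = 1.435 * 30.5556^2 / (9.81 * 4964)
e = 1.435 * 933.642 / 48696.84
e = 0.027513 m = 27.5 mm

27.5


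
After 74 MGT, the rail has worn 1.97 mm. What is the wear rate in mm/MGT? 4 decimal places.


Wear rate = total wear / cumulative tonnage
Rate = 1.97 / 74
Rate = 0.0266 mm/MGT

0.0266


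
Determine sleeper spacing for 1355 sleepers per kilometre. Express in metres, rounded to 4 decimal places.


Spacing = 1000 m / number of sleepers
Spacing = 1000 / 1355
Spacing = 0.7380 m

0.7380


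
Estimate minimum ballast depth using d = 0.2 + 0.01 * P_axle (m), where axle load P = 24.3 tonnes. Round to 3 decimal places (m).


d = 0.2 + 0.01 * 24.3
d = 0.2 + 0.243
d = 0.443 m

0.443


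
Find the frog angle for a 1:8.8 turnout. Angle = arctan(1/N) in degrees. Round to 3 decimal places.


1/N = 1/8.8 = 0.113636
angle = arctan(0.113636) = 0.113151 rad
angle = 0.113151 * 180/pi = 6.483 degrees

6.483


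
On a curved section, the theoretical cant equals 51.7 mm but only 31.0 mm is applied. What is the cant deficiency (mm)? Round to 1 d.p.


Cant deficiency = equilibrium cant - actual cant
CD = 51.7 - 31.0
CD = 20.7 mm

20.7


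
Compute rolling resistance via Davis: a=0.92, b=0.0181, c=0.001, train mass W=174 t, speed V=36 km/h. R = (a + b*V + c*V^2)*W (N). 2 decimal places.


b*V = 0.0181 * 36 = 0.6516
c*V^2 = 0.001 * 1296 = 1.296
R_per_t = 0.92 + 0.6516 + 1.296 = 2.8676 N/t
R_total = 2.8676 * 174 = 498.96 N

498.96


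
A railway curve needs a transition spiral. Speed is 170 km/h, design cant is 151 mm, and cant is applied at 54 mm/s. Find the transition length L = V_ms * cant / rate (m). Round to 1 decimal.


Convert speed: V = 170 / 3.6 = 47.2222 m/s
L = 47.2222 * 151 / 54
L = 7130.5556 / 54
L = 132.0 m

132.0


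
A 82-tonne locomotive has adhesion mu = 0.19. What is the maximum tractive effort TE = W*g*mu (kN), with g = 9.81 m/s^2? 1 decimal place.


TE_max = W * g * mu
TE_max = 82 * 9.81 * 0.19
TE_max = 804.42 * 0.19
TE_max = 152.8 kN

152.8


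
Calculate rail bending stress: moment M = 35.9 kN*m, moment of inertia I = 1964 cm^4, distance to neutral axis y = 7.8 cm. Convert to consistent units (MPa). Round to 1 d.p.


Convert units:
M = 35.9 kN*m = 35900000 N*mm
y = 7.8 cm = 78 mm
I = 1964 cm^4 = 19640000 mm^4
sigma = 35900000 * 78 / 19640000
sigma = 142.6 MPa

142.6


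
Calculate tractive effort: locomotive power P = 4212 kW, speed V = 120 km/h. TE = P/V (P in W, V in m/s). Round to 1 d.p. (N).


Convert: P = 4212 kW = 4212000 W
V = 120 / 3.6 = 33.3333 m/s
TE = 4212000 / 33.3333
TE = 126360.0 N

126360.0


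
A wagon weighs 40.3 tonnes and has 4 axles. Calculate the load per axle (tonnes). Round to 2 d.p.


Load per axle = total weight / number of axles
Load = 40.3 / 4
Load = 10.08 tonnes

10.08


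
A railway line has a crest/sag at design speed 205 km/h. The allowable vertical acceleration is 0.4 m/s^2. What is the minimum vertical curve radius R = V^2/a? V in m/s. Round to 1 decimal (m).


Convert speed: V = 205 / 3.6 = 56.9444 m/s
V^2 = 3242.6698 m^2/s^2
R_v = 3242.6698 / 0.4
R_v = 8106.7 m

8106.7


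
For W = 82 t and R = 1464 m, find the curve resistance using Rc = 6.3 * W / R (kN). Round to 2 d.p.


Rc = 6.3 * W / R
Rc = 6.3 * 82 / 1464
Rc = 516.6 / 1464
Rc = 0.35 kN

0.35


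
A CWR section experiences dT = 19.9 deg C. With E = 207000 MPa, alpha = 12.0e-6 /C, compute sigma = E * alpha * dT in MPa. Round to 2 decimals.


sigma = E * alpha * dT
sigma = 207000 * 12.0e-6 * 19.9
sigma = 2.484 * 19.9
sigma = 49.43 MPa

49.43


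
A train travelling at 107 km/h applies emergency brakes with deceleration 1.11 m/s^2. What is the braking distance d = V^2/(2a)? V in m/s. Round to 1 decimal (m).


Convert speed: V = 107 / 3.6 = 29.7222 m/s
V^2 = 883.4105
d = 883.4105 / (2 * 1.11)
d = 883.4105 / 2.22
d = 397.9 m

397.9


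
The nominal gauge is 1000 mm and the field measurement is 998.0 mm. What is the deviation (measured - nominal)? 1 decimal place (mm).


Deviation = measured - nominal
Deviation = 998.0 - 1000
Deviation = -2.0 mm

-2.0


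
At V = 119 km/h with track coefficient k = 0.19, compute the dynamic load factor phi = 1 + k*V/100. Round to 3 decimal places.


phi = 1 + k * V / 100
phi = 1 + 0.19 * 119 / 100
phi = 1 + 0.2261
phi = 1.226

1.226


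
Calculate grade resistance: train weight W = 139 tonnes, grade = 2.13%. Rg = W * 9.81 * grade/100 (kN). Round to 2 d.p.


Rg = W * 9.81 * grade / 100
Rg = 139 * 9.81 * 2.13 / 100
Rg = 1363.59 * 0.0213
Rg = 29.04 kN

29.04


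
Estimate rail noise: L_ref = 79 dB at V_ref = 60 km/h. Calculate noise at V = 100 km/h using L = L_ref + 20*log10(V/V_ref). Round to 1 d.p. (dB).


V/V_ref = 100 / 60 = 1.666667
log10(1.666667) = 0.221849
20 * 0.221849 = 4.437
L = 79 + 4.437 = 83.4 dB

83.4


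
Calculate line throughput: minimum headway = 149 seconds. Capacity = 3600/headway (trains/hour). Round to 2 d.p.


Capacity = 3600 / headway
Capacity = 3600 / 149
Capacity = 24.16 trains/hour

24.16


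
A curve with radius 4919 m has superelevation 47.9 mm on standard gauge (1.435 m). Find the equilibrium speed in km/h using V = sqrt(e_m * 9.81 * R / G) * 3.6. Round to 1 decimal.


Convert cant: e = 47.9 mm = 0.0479 m
V_ms = sqrt(0.0479 * 9.81 * 4919 / 1.435)
V_ms = sqrt(1610.75483) = 40.1342 m/s
V = 40.1342 * 3.6 = 144.5 km/h

144.5


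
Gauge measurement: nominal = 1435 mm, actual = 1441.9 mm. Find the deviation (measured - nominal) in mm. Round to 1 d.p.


Deviation = measured - nominal
Deviation = 1441.9 - 1435
Deviation = 6.9 mm

6.9


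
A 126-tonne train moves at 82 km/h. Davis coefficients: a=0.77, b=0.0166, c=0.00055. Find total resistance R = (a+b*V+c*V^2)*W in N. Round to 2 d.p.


b*V = 0.0166 * 82 = 1.3612
c*V^2 = 0.00055 * 6724 = 3.6982
R_per_t = 0.77 + 1.3612 + 3.6982 = 5.8294 N/t
R_total = 5.8294 * 126 = 734.50 N

734.50


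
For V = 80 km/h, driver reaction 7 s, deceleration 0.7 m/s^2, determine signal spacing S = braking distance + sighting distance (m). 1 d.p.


V = 80 / 3.6 = 22.2222 m/s
Braking distance = 22.2222^2 / (2*0.7) = 352.7337 m
Sighting distance = 22.2222 * 7 = 155.5556 m
S = 352.7337 + 155.5556 = 508.3 m

508.3


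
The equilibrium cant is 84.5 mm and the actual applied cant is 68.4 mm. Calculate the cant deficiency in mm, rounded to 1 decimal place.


Cant deficiency = equilibrium cant - actual cant
CD = 84.5 - 68.4
CD = 16.1 mm

16.1


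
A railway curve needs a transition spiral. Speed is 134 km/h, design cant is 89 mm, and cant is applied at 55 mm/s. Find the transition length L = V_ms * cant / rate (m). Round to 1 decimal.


Convert speed: V = 134 / 3.6 = 37.2222 m/s
L = 37.2222 * 89 / 55
L = 3312.7778 / 55
L = 60.2 m

60.2


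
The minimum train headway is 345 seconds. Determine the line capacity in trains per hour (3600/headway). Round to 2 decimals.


Capacity = 3600 / headway
Capacity = 3600 / 345
Capacity = 10.43 trains/hour

10.43


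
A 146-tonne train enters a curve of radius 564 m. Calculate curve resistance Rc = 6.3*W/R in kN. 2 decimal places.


Rc = 6.3 * W / R
Rc = 6.3 * 146 / 564
Rc = 919.8 / 564
Rc = 1.63 kN

1.63


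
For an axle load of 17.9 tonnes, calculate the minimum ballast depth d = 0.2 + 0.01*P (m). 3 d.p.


d = 0.2 + 0.01 * 17.9
d = 0.2 + 0.179
d = 0.379 m

0.379


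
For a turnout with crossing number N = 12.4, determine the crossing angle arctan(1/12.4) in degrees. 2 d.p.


1/N = 1/12.4 = 0.080645
angle = arctan(0.080645) = 0.080471 rad
angle = 0.080471 * 180/pi = 4.61 degrees

4.61


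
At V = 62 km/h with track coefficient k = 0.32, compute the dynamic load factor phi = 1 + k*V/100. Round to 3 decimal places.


phi = 1 + k * V / 100
phi = 1 + 0.32 * 62 / 100
phi = 1 + 0.1984
phi = 1.198

1.198


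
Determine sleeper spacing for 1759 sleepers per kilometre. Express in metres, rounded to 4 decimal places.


Spacing = 1000 m / number of sleepers
Spacing = 1000 / 1759
Spacing = 0.5685 m

0.5685


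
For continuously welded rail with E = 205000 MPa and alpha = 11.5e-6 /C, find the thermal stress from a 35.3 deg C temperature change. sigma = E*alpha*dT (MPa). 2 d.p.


sigma = E * alpha * dT
sigma = 205000 * 11.5e-6 * 35.3
sigma = 2.3575 * 35.3
sigma = 83.22 MPa

83.22


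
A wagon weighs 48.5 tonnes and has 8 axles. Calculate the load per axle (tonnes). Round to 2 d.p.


Load per axle = total weight / number of axles
Load = 48.5 / 8
Load = 6.06 tonnes

6.06


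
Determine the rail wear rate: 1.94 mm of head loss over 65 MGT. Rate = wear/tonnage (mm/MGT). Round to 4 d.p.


Wear rate = total wear / cumulative tonnage
Rate = 1.94 / 65
Rate = 0.0298 mm/MGT

0.0298


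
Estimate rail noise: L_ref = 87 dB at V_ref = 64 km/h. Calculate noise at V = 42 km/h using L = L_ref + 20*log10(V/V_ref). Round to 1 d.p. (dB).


V/V_ref = 42 / 64 = 0.65625
log10(0.65625) = -0.182931
20 * -0.182931 = -3.6586
L = 87 + -3.6586 = 83.3 dB

83.3


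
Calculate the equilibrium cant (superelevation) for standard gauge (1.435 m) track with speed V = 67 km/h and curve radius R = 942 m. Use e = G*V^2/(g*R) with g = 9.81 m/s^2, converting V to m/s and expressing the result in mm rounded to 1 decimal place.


Convert speed: V = 67 / 3.6 = 18.6111 m/s
Apply formula: e = 1.435 * 18.6111^2 / (9.81 * 942)
e = 1.435 * 346.3735 / 9241.02
e = 0.053787 m = 53.8 mm

53.8


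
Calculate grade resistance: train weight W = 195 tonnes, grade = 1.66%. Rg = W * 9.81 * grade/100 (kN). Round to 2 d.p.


Rg = W * 9.81 * grade / 100
Rg = 195 * 9.81 * 1.66 / 100
Rg = 1912.95 * 0.0166
Rg = 31.75 kN

31.75


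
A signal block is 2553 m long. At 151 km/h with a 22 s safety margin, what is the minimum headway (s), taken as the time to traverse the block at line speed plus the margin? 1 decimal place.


V = 151 / 3.6 = 41.9444 m/s
Block traversal time = 2553 / 41.9444 = 60.8662 s
Headway = 60.8662 + 22
Headway = 82.9 s

82.9


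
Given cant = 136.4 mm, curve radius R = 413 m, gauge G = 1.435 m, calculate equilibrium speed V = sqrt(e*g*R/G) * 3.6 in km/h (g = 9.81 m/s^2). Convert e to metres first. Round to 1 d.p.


Convert cant: e = 136.4 mm = 0.1364 m
V_ms = sqrt(0.1364 * 9.81 * 413 / 1.435)
V_ms = sqrt(385.107102) = 19.6241 m/s
V = 19.6241 * 3.6 = 70.6 km/h

70.6


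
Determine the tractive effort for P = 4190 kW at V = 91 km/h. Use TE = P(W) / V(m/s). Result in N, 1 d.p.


Convert: P = 4190 kW = 4190000 W
V = 91 / 3.6 = 25.2778 m/s
TE = 4190000 / 25.2778
TE = 165758.2 N

165758.2


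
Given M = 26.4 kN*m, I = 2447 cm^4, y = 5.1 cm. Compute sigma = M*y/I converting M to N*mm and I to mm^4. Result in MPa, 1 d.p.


Convert units:
M = 26.4 kN*m = 26400000 N*mm
y = 5.1 cm = 51 mm
I = 2447 cm^4 = 24470000 mm^4
sigma = 26400000 * 51 / 24470000
sigma = 55.0 MPa

55.0


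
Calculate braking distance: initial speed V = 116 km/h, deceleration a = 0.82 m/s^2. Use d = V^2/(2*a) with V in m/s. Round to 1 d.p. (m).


Convert speed: V = 116 / 3.6 = 32.2222 m/s
V^2 = 1038.2716
d = 1038.2716 / (2 * 0.82)
d = 1038.2716 / 1.64
d = 633.1 m

633.1


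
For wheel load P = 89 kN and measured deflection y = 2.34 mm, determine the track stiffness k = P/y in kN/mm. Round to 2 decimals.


Track stiffness k = P / y
k = 89 / 2.34
k = 38.03 kN/mm

38.03


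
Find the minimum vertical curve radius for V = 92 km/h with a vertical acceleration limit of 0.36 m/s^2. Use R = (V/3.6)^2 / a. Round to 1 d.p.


Convert speed: V = 92 / 3.6 = 25.5556 m/s
V^2 = 653.0864 m^2/s^2
R_v = 653.0864 / 0.36
R_v = 1814.1 m

1814.1


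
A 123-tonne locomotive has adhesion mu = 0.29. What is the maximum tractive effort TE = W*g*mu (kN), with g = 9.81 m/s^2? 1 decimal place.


TE_max = W * g * mu
TE_max = 123 * 9.81 * 0.29
TE_max = 1206.63 * 0.29
TE_max = 349.9 kN

349.9


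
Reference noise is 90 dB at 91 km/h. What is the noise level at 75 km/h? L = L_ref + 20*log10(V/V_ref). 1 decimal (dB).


V/V_ref = 75 / 91 = 0.824176
log10(0.824176) = -0.08398
20 * -0.08398 = -1.6796
L = 90 + -1.6796 = 88.3 dB

88.3


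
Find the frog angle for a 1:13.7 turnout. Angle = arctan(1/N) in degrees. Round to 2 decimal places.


1/N = 1/13.7 = 0.072993
angle = arctan(0.072993) = 0.072863 rad
angle = 0.072863 * 180/pi = 4.17 degrees

4.17


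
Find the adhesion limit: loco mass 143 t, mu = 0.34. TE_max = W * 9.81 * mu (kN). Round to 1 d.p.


TE_max = W * g * mu
TE_max = 143 * 9.81 * 0.34
TE_max = 1402.83 * 0.34
TE_max = 477.0 kN

477.0


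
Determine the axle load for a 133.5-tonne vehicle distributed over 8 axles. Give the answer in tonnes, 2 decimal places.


Load per axle = total weight / number of axles
Load = 133.5 / 8
Load = 16.69 tonnes

16.69


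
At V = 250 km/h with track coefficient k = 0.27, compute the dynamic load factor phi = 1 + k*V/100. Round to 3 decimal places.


phi = 1 + k * V / 100
phi = 1 + 0.27 * 250 / 100
phi = 1 + 0.675
phi = 1.675

1.675


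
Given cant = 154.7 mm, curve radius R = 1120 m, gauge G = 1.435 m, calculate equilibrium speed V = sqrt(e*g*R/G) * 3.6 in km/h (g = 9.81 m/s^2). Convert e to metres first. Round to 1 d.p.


Convert cant: e = 154.7 mm = 0.1547 m
V_ms = sqrt(0.1547 * 9.81 * 1120 / 1.435)
V_ms = sqrt(1184.473756) = 34.4162 m/s
V = 34.4162 * 3.6 = 123.9 km/h

123.9


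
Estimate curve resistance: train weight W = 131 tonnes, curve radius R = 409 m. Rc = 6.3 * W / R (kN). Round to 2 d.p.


Rc = 6.3 * W / R
Rc = 6.3 * 131 / 409
Rc = 825.3 / 409
Rc = 2.02 kN

2.02


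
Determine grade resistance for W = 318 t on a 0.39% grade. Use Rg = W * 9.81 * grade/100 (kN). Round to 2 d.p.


Rg = W * 9.81 * grade / 100
Rg = 318 * 9.81 * 0.39 / 100
Rg = 3119.58 * 0.0039
Rg = 12.17 kN

12.17


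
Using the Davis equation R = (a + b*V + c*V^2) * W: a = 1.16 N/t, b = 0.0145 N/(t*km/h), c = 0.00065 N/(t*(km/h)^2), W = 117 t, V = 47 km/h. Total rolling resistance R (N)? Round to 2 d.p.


b*V = 0.0145 * 47 = 0.6815
c*V^2 = 0.00065 * 2209 = 1.43585
R_per_t = 1.16 + 0.6815 + 1.43585 = 3.27735 N/t
R_total = 3.27735 * 117 = 383.45 N

383.45


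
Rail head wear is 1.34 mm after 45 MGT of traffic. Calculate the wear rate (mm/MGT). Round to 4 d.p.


Wear rate = total wear / cumulative tonnage
Rate = 1.34 / 45
Rate = 0.0298 mm/MGT

0.0298


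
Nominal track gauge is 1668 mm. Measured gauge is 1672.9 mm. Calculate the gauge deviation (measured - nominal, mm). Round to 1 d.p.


Deviation = measured - nominal
Deviation = 1672.9 - 1668
Deviation = 4.9 mm

4.9


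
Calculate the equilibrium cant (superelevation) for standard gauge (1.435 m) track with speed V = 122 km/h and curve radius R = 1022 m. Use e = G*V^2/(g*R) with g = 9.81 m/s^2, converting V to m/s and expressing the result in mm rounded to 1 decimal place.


Convert speed: V = 122 / 3.6 = 33.8889 m/s
Apply formula: e = 1.435 * 33.8889^2 / (9.81 * 1022)
e = 1.435 * 1148.4568 / 10025.82
e = 0.164379 m = 164.4 mm

164.4


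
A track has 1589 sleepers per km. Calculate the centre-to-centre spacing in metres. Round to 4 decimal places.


Spacing = 1000 m / number of sleepers
Spacing = 1000 / 1589
Spacing = 0.6293 m

0.6293


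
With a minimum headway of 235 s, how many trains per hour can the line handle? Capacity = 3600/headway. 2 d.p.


Capacity = 3600 / headway
Capacity = 3600 / 235
Capacity = 15.32 trains/hour

15.32


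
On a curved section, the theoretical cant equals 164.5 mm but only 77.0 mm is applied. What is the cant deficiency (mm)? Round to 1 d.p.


Cant deficiency = equilibrium cant - actual cant
CD = 164.5 - 77.0
CD = 87.5 mm

87.5


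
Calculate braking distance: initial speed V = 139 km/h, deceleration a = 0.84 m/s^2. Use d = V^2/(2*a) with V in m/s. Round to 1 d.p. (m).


Convert speed: V = 139 / 3.6 = 38.6111 m/s
V^2 = 1490.8179
d = 1490.8179 / (2 * 0.84)
d = 1490.8179 / 1.68
d = 887.4 m

887.4


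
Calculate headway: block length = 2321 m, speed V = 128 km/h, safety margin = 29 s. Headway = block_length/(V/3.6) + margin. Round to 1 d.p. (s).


V = 128 / 3.6 = 35.5556 m/s
Block traversal time = 2321 / 35.5556 = 65.2781 s
Headway = 65.2781 + 29
Headway = 94.3 s

94.3


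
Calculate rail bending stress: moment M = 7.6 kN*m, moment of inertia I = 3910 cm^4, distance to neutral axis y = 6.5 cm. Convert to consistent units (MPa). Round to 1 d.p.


Convert units:
M = 7.6 kN*m = 7600000 N*mm
y = 6.5 cm = 65 mm
I = 3910 cm^4 = 39100000 mm^4
sigma = 7600000 * 65 / 39100000
sigma = 12.6 MPa

12.6


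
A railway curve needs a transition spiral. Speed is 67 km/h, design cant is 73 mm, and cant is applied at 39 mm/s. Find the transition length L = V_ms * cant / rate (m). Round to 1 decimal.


Convert speed: V = 67 / 3.6 = 18.6111 m/s
L = 18.6111 * 73 / 39
L = 1358.6111 / 39
L = 34.8 m

34.8
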